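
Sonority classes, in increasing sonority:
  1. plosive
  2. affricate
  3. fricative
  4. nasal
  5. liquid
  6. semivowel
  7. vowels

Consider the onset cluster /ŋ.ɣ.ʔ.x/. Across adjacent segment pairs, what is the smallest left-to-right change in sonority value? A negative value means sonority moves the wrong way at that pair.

/ŋ/ — nasal, sonority 4.
/ɣ/ — fricative, sonority 3.
/ʔ/ — plosive, sonority 1.
/x/ — fricative, sonority 3.
/ŋ/→/ɣ/: change -1.
/ɣ/→/ʔ/: change -2.
/ʔ/→/x/: change +2.
Minimum = -2.

-2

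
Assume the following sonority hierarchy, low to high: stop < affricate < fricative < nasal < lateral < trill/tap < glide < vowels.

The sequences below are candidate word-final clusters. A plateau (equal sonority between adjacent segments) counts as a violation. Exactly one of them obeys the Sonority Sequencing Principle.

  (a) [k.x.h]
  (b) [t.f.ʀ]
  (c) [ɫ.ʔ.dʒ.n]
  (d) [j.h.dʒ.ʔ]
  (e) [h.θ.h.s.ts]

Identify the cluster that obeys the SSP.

d

(a) 1-3-3 → violates
(b) 1-3-6 → violates
(c) 5-1-2-4 → violates
(d) 7-3-2-1 → obeys
(e) 3-3-3-3-2 → violates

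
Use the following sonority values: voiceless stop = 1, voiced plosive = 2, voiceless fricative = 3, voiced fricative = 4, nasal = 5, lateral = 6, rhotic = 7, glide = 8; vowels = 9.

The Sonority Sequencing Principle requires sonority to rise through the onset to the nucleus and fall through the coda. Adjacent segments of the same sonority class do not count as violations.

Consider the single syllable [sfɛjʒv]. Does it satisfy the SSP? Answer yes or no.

Onset: /s/ is a voiceless fricative (sonority 3), /f/ is a voiceless fricative (sonority 3); then the nucleus /ɛ/ (sonority 9).
Onset profile 3-3-9 — rises to the nucleus.
Coda: /j/ is a glide (sonority 8), /ʒ/ is a voiced fricative (sonority 4), /v/ is a voiced fricative (sonority 4).
Coda profile 9-8-4-4 — falls from the nucleus.

yes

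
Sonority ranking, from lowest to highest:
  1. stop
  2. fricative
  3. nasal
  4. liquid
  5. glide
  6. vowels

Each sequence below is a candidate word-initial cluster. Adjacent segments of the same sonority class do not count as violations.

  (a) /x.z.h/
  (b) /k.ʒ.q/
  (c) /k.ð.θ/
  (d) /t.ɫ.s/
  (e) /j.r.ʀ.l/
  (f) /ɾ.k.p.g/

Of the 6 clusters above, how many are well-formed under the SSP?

(a) sonority 2-2-2: well-formed.
(b) sonority 1-2-1: ill-formed.
(c) sonority 1-2-2: well-formed.
(d) sonority 1-4-2: ill-formed.
(e) sonority 5-4-4-4: ill-formed.
(f) sonority 4-1-1-1: ill-formed.

2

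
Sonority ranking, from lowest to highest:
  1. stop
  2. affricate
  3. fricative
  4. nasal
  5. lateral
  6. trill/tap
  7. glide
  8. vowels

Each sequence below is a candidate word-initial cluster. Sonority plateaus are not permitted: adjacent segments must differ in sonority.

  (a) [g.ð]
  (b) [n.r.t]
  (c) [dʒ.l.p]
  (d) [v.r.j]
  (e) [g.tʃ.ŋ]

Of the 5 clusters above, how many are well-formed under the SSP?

(a) 1-3 → obeys
(b) 4-6-1 → violates
(c) 2-5-1 → violates
(d) 3-6-7 → obeys
(e) 1-2-4 → obeys

3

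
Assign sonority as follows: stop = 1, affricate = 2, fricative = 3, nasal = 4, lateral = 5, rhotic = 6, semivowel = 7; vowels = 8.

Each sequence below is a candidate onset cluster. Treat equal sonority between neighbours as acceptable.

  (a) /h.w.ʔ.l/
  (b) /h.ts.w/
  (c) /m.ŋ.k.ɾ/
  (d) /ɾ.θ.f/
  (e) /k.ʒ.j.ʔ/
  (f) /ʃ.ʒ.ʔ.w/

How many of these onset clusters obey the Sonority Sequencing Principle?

0

(a) /h.w.ʔ.l/: profile 3-7-1-5 — violates.
(b) /h.ts.w/: profile 3-2-7 — violates.
(c) /m.ŋ.k.ɾ/: profile 4-4-1-6 — violates.
(d) /ɾ.θ.f/: profile 6-3-3 — violates.
(e) /k.ʒ.j.ʔ/: profile 1-3-7-1 — violates.
(f) /ʃ.ʒ.ʔ.w/: profile 3-3-1-7 — violates.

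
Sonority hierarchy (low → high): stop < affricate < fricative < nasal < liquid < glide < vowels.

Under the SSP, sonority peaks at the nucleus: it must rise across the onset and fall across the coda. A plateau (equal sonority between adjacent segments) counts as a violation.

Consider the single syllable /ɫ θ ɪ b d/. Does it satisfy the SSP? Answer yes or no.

no

Onset: /ɫ/ is a liquid (sonority 5), /θ/ is a fricative (sonority 3); then the nucleus /ɪ/ (sonority 7).
Onset profile 5-3-7 — does not strictly rise throughout.
Coda: /b/ is a stop (sonority 1), /d/ is a stop (sonority 1).
Coda profile 7-1-1 — does not strictly fall throughout.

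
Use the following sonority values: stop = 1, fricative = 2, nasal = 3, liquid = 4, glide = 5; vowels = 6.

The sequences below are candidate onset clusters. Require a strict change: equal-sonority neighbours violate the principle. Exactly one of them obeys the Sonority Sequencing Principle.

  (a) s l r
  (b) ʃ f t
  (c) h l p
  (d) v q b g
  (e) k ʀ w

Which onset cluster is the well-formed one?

(a) sonority 2-4-4: ill-formed.
(b) sonority 2-2-1: ill-formed.
(c) sonority 2-4-1: ill-formed.
(d) sonority 2-1-1-1: ill-formed.
(e) sonority 1-4-5: well-formed.

e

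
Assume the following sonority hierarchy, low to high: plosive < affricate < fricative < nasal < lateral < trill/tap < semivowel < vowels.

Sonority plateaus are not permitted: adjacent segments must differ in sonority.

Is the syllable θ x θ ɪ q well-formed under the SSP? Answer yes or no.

Onset: /θ/ is a fricative (sonority 3), /x/ is a fricative (sonority 3), /θ/ is a fricative (sonority 3); then the nucleus /ɪ/ (sonority 8).
Onset profile 3-3-3-8 — does not strictly rise throughout.
Coda: /q/ is a plosive (sonority 1).
Coda profile 8-1 — falls from the nucleus.

no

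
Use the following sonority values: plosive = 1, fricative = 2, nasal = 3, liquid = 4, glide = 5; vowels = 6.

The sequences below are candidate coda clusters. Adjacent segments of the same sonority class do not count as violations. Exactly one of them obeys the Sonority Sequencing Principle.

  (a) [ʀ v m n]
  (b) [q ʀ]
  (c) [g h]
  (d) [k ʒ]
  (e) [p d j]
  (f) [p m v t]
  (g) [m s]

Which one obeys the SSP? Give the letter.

g

(a) [ʀ v m n]: profile 4-2-3-3 — violates.
(b) [q ʀ]: profile 1-4 — violates.
(c) [g h]: profile 1-2 — violates.
(d) [k ʒ]: profile 1-2 — violates.
(e) [p d j]: profile 1-1-5 — violates.
(f) [p m v t]: profile 1-3-2-1 — violates.
(g) [m s]: profile 3-2 — obeys.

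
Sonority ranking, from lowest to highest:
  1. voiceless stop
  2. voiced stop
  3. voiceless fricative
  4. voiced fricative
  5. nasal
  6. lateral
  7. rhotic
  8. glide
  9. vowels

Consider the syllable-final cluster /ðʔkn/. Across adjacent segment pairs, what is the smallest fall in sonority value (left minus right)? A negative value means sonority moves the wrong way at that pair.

-4

/ð/ is a voiced fricative (sonority 4).
/ʔ/ is a voiceless stop (sonority 1).
/k/ is a voiceless stop (sonority 1).
/n/ is a nasal (sonority 5).
/ð/→/ʔ/: change +3.
/ʔ/→/k/: change +0.
/k/→/n/: change -4.
Minimum = -4.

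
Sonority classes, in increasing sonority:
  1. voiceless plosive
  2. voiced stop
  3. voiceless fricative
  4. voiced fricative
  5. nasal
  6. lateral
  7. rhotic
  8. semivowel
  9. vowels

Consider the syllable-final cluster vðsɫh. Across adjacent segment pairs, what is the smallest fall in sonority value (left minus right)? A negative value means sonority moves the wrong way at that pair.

/v/ — voiced fricative, sonority 4.
/ð/ — voiced fricative, sonority 4.
/s/ — voiceless fricative, sonority 3.
/ɫ/ — lateral, sonority 6.
/h/ — voiceless fricative, sonority 3.
/v/→/ð/: change +0.
/ð/→/s/: change +1.
/s/→/ɫ/: change -3.
/ɫ/→/h/: change +3.
Minimum = -3.

-3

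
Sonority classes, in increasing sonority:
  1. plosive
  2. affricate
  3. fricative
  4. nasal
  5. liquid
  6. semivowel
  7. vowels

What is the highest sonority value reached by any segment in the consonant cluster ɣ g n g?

4

/ɣ/ is a fricative (sonority 3).
/g/ is a plosive (sonority 1).
/n/ is a nasal (sonority 4).
/g/ is a plosive (sonority 1).
The maximum is 4.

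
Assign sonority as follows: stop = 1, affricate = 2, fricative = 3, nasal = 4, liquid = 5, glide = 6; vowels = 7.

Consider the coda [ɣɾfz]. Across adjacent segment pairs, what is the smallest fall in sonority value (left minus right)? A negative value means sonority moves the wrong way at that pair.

/ɣ/ — fricative, sonority 3.
/ɾ/ — liquid, sonority 5.
/f/ — fricative, sonority 3.
/z/ — fricative, sonority 3.
/ɣ/→/ɾ/: change -2.
/ɾ/→/f/: change +2.
/f/→/z/: change +0.
Minimum = -2.

-2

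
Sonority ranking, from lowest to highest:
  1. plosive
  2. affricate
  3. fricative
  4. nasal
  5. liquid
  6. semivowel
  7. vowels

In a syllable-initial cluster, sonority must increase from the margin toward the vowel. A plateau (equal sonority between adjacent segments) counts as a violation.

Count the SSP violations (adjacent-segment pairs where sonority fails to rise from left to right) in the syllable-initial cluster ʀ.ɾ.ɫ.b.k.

/ʀ/: liquid = 5.
/ɾ/: liquid = 5.
/ɫ/: liquid = 5.
/b/: plosive = 1.
/k/: plosive = 1.
/ʀ/→/ɾ/: 5→5 (plateau) — violation.
/ɾ/→/ɫ/: 5→5 (plateau) — violation.
/ɫ/→/b/: 5→1 (does not rise) — violation.
/b/→/k/: 1→1 (plateau) — violation.

4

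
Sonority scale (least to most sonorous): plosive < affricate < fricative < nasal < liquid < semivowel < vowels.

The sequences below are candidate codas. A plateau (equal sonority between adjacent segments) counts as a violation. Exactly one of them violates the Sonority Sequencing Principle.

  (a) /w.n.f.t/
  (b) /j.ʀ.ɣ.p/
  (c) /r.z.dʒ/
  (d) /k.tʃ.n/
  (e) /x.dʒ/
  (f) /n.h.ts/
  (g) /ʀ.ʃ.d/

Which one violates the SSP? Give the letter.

(a) /w.n.f.t/: profile 6-4-3-1 — obeys.
(b) /j.ʀ.ɣ.p/: profile 6-5-3-1 — obeys.
(c) /r.z.dʒ/: profile 5-3-2 — obeys.
(d) /k.tʃ.n/: profile 1-2-4 — violates.
(e) /x.dʒ/: profile 3-2 — obeys.
(f) /n.h.ts/: profile 4-3-2 — obeys.
(g) /ʀ.ʃ.d/: profile 5-3-1 — obeys.

d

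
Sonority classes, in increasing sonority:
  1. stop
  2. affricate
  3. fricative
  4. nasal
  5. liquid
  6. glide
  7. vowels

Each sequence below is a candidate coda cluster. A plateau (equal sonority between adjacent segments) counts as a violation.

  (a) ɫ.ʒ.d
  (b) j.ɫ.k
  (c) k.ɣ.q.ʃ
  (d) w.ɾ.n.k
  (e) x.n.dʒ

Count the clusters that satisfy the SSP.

3

(a) 5-3-1 → obeys
(b) 6-5-1 → obeys
(c) 1-3-1-3 → violates
(d) 6-5-4-1 → obeys
(e) 3-4-2 → violates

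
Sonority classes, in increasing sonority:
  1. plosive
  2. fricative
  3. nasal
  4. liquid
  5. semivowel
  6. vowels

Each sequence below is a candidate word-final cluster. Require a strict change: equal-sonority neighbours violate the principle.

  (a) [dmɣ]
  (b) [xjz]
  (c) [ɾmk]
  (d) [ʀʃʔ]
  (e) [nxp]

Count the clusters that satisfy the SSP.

(a) 1-3-2 → violates
(b) 2-5-2 → violates
(c) 4-3-1 → obeys
(d) 4-2-1 → obeys
(e) 3-2-1 → obeys

3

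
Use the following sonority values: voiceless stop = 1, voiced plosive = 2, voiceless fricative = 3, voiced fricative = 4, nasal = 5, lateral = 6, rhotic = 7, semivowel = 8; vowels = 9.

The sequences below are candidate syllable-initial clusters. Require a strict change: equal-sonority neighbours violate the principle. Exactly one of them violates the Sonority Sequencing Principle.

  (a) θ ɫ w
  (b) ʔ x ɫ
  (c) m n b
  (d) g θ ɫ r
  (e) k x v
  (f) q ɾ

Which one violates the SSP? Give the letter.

(a) θ ɫ w: profile 3-6-8 — obeys.
(b) ʔ x ɫ: profile 1-3-6 — obeys.
(c) m n b: profile 5-5-2 — violates.
(d) g θ ɫ r: profile 2-3-6-7 — obeys.
(e) k x v: profile 1-3-4 — obeys.
(f) q ɾ: profile 1-7 — obeys.

c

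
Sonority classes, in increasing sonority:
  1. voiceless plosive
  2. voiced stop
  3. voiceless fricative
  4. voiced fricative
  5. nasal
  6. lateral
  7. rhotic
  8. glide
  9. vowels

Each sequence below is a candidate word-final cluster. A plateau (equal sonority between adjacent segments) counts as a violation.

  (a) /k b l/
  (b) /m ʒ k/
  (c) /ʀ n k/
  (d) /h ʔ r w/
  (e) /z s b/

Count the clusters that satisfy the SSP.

(a) /k b l/: profile 1-2-6 — violates.
(b) /m ʒ k/: profile 5-4-1 — obeys.
(c) /ʀ n k/: profile 7-5-1 — obeys.
(d) /h ʔ r w/: profile 3-1-7-8 — violates.
(e) /z s b/: profile 4-3-2 — obeys.

3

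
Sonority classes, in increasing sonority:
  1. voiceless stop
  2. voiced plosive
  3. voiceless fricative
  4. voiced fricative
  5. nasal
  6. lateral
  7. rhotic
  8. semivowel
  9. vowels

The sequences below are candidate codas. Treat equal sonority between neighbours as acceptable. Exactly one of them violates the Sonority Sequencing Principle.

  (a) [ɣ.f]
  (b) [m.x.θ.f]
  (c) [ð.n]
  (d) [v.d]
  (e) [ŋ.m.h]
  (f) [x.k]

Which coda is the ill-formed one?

c

(a) [ɣ.f]: profile 4-3 — obeys.
(b) [m.x.θ.f]: profile 5-3-3-3 — obeys.
(c) [ð.n]: profile 4-5 — violates.
(d) [v.d]: profile 4-2 — obeys.
(e) [ŋ.m.h]: profile 5-5-3 — obeys.
(f) [x.k]: profile 3-1 — obeys.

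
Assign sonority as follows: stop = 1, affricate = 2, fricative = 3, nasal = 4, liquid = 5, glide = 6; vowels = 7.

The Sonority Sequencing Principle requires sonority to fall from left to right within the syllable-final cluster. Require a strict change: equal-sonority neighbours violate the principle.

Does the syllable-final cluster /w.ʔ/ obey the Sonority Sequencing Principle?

yes

/w/: glide = 6.
/ʔ/: stop = 1.
The profile 6-1 strictly falls, so the syllable-final cluster satisfies the SSP.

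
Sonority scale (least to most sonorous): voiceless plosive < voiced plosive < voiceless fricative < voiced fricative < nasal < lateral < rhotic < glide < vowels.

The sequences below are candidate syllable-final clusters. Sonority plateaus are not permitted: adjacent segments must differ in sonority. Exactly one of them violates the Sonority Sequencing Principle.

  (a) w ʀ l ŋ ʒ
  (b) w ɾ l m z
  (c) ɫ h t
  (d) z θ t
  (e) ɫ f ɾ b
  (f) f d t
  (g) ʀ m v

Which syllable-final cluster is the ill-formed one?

e

(a) w ʀ l ŋ ʒ: profile 8-7-6-5-4 — obeys.
(b) w ɾ l m z: profile 8-7-6-5-4 — obeys.
(c) ɫ h t: profile 6-3-1 — obeys.
(d) z θ t: profile 4-3-1 — obeys.
(e) ɫ f ɾ b: profile 6-3-7-2 — violates.
(f) f d t: profile 3-2-1 — obeys.
(g) ʀ m v: profile 7-5-4 — obeys.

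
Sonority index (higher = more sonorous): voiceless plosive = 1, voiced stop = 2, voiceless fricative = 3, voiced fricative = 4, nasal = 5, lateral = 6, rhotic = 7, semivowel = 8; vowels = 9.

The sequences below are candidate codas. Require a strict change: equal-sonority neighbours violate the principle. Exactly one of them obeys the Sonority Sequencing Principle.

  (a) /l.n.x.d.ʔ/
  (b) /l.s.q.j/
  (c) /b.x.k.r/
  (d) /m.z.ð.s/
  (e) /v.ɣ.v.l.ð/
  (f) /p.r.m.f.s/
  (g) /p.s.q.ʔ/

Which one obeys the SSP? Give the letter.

a

(a) sonority 6-5-3-2-1: well-formed.
(b) sonority 6-3-1-8: ill-formed.
(c) sonority 2-3-1-7: ill-formed.
(d) sonority 5-4-4-3: ill-formed.
(e) sonority 4-4-4-6-4: ill-formed.
(f) sonority 1-7-5-3-3: ill-formed.
(g) sonority 1-3-1-1: ill-formed.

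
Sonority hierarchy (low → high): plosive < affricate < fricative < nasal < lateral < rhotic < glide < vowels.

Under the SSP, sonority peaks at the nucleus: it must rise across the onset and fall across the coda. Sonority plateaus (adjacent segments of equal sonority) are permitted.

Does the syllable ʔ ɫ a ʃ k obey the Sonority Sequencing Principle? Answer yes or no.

Onset: /ʔ/ is a plosive (sonority 1), /ɫ/ is a lateral (sonority 5); then the nucleus /a/ (sonority 8).
Onset profile 1-5-8 — rises to the nucleus.
Coda: /ʃ/ is a fricative (sonority 3), /k/ is a plosive (sonority 1).
Coda profile 8-3-1 — falls from the nucleus.

yes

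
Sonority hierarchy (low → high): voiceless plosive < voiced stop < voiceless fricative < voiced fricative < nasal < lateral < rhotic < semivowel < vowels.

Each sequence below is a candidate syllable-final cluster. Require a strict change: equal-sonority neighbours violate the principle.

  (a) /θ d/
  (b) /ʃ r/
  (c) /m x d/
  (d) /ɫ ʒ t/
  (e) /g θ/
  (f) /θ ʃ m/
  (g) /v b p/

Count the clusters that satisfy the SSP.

4

(a) /θ d/: profile 3-2 — obeys.
(b) /ʃ r/: profile 3-7 — violates.
(c) /m x d/: profile 5-3-2 — obeys.
(d) /ɫ ʒ t/: profile 6-4-1 — obeys.
(e) /g θ/: profile 2-3 — violates.
(f) /θ ʃ m/: profile 3-3-5 — violates.
(g) /v b p/: profile 4-2-1 — obeys.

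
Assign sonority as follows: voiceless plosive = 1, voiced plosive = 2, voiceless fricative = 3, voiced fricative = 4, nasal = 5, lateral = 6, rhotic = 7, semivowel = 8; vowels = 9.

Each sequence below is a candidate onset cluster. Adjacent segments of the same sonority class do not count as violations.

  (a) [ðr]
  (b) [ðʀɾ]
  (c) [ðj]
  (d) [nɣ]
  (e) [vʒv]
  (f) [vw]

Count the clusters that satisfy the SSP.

5

(a) [ðr]: profile 4-7 — obeys.
(b) [ðʀɾ]: profile 4-7-7 — obeys.
(c) [ðj]: profile 4-8 — obeys.
(d) [nɣ]: profile 5-4 — violates.
(e) [vʒv]: profile 4-4-4 — obeys.
(f) [vw]: profile 4-8 — obeys.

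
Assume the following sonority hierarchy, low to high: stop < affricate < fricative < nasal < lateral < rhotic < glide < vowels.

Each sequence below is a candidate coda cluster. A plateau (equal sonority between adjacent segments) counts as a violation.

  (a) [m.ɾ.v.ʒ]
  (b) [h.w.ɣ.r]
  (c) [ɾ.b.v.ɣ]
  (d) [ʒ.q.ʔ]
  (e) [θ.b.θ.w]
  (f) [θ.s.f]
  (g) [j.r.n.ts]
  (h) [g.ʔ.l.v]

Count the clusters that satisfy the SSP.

(a) sonority 4-6-3-3: ill-formed.
(b) sonority 3-7-3-6: ill-formed.
(c) sonority 6-1-3-3: ill-formed.
(d) sonority 3-1-1: ill-formed.
(e) sonority 3-1-3-7: ill-formed.
(f) sonority 3-3-3: ill-formed.
(g) sonority 7-6-4-2: well-formed.
(h) sonority 1-1-5-3: ill-formed.

1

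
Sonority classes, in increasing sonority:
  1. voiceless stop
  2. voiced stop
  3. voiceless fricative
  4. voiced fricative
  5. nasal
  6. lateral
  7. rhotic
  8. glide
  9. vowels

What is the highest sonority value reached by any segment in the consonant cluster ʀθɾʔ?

7

/ʀ/ — rhotic, sonority 7.
/θ/ — voiceless fricative, sonority 3.
/ɾ/ — rhotic, sonority 7.
/ʔ/ — voiceless stop, sonority 1.
The maximum is 7.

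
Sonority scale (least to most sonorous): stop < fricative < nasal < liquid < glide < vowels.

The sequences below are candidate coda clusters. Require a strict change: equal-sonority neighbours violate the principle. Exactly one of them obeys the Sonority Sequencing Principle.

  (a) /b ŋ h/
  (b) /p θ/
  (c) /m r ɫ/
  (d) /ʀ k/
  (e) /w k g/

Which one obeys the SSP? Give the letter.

(a) sonority 1-3-2: ill-formed.
(b) sonority 1-2: ill-formed.
(c) sonority 3-4-4: ill-formed.
(d) sonority 4-1: well-formed.
(e) sonority 5-1-1: ill-formed.

d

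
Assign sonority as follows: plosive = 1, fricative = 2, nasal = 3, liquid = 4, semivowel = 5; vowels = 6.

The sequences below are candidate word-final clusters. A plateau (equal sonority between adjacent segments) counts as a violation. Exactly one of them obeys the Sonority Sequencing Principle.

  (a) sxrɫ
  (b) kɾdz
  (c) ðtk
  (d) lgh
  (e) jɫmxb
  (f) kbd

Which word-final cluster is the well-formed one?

(a) sonority 2-2-4-4: ill-formed.
(b) sonority 1-4-1-2: ill-formed.
(c) sonority 2-1-1: ill-formed.
(d) sonority 4-1-2: ill-formed.
(e) sonority 5-4-3-2-1: well-formed.
(f) sonority 1-1-1: ill-formed.

e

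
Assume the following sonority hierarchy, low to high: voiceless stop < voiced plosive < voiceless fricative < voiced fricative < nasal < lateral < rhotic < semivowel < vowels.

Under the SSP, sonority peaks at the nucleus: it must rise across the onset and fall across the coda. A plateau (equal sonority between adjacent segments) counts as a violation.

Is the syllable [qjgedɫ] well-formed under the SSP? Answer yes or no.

no

Onset: /q/ is a voiceless stop (sonority 1), /j/ is a semivowel (sonority 8), /g/ is a voiced plosive (sonority 2); then the nucleus /e/ (sonority 9).
Onset profile 1-8-2-9 — does not strictly rise throughout.
Coda: /d/ is a voiced plosive (sonority 2), /ɫ/ is a lateral (sonority 6).
Coda profile 9-2-6 — does not strictly fall throughout.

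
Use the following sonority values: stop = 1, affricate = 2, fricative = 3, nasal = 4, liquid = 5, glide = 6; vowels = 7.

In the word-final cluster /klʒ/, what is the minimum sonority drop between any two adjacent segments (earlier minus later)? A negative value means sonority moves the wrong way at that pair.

-4

/k/ — stop, sonority 1.
/l/ — liquid, sonority 5.
/ʒ/ — fricative, sonority 3.
/k/→/l/: change -4.
/l/→/ʒ/: change +2.
Minimum = -4.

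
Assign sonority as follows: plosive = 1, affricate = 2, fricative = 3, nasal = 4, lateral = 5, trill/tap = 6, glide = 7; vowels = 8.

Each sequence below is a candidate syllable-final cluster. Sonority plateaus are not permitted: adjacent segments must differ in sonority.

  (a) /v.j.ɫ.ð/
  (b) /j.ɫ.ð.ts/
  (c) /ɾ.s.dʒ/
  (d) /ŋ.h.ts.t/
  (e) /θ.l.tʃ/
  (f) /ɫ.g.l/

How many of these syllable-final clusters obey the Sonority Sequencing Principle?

(a) 3-7-5-3 → violates
(b) 7-5-3-2 → obeys
(c) 6-3-2 → obeys
(d) 4-3-2-1 → obeys
(e) 3-5-2 → violates
(f) 5-1-5 → violates

3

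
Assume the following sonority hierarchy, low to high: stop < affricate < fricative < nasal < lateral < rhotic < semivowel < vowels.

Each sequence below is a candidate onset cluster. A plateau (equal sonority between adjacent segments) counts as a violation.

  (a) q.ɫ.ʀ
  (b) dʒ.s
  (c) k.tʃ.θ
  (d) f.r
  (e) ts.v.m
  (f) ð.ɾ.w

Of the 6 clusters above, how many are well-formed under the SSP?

(a) q.ɫ.ʀ: profile 1-5-6 — obeys.
(b) dʒ.s: profile 2-3 — obeys.
(c) k.tʃ.θ: profile 1-2-3 — obeys.
(d) f.r: profile 3-6 — obeys.
(e) ts.v.m: profile 2-3-4 — obeys.
(f) ð.ɾ.w: profile 3-6-7 — obeys.

6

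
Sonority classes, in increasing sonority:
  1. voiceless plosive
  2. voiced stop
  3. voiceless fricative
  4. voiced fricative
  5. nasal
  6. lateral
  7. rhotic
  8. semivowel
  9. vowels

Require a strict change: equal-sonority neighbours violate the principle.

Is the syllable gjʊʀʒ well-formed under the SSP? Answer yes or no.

Onset: /g/ is a voiced stop (sonority 2), /j/ is a semivowel (sonority 8); then the nucleus /ʊ/ (sonority 9).
Onset profile 2-8-9 — rises to the nucleus.
Coda: /ʀ/ is a rhotic (sonority 7), /ʒ/ is a voiced fricative (sonority 4).
Coda profile 9-7-4 — falls from the nucleus.

yes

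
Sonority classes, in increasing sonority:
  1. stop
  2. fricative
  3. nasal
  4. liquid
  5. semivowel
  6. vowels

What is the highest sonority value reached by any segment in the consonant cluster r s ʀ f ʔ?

/r/: liquid = 4.
/s/: fricative = 2.
/ʀ/: liquid = 4.
/f/: fricative = 2.
/ʔ/: stop = 1.
The maximum is 4.

4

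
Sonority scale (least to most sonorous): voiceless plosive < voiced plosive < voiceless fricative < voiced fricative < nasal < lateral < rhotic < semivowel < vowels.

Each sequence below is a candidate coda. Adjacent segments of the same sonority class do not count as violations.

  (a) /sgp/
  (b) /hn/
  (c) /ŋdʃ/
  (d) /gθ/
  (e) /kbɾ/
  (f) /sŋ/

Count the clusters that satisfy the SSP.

(a) sonority 3-2-1: well-formed.
(b) sonority 3-5: ill-formed.
(c) sonority 5-2-3: ill-formed.
(d) sonority 2-3: ill-formed.
(e) sonority 1-2-7: ill-formed.
(f) sonority 3-5: ill-formed.

1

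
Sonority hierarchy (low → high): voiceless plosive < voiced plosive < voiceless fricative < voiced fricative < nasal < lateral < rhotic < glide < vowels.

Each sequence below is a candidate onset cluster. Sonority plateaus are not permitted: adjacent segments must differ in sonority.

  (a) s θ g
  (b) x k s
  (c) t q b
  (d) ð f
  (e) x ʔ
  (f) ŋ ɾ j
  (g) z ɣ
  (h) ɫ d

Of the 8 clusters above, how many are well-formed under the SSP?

(a) sonority 3-3-2: ill-formed.
(b) sonority 3-1-3: ill-formed.
(c) sonority 1-1-2: ill-formed.
(d) sonority 4-3: ill-formed.
(e) sonority 3-1: ill-formed.
(f) sonority 5-7-8: well-formed.
(g) sonority 4-4: ill-formed.
(h) sonority 6-2: ill-formed.

1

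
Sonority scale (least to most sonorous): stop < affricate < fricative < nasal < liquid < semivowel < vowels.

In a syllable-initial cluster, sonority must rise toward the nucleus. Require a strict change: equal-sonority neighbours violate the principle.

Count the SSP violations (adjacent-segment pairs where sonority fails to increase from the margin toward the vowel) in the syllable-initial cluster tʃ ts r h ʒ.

/tʃ/ is an affricate (sonority 2).
/ts/ is an affricate (sonority 2).
/r/ is a liquid (sonority 5).
/h/ is a fricative (sonority 3).
/ʒ/ is a fricative (sonority 3).
/tʃ/→/ts/: 2→2 (plateau) — violation.
/ts/→/r/: 2→5 (rises) — ok.
/r/→/h/: 5→3 (does not rise) — violation.
/h/→/ʒ/: 3→3 (plateau) — violation.

3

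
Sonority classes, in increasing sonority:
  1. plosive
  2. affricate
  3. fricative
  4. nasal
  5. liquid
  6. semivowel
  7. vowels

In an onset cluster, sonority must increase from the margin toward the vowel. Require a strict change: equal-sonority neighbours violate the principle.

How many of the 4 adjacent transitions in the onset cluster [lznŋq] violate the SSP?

3

/l/: liquid = 5.
/z/: fricative = 3.
/n/: nasal = 4.
/ŋ/: nasal = 4.
/q/: plosive = 1.
/l/→/z/: 5→3 (does not rise) — violation.
/z/→/n/: 3→4 (rises) — ok.
/n/→/ŋ/: 4→4 (plateau) — violation.
/ŋ/→/q/: 4→1 (does not rise) — violation.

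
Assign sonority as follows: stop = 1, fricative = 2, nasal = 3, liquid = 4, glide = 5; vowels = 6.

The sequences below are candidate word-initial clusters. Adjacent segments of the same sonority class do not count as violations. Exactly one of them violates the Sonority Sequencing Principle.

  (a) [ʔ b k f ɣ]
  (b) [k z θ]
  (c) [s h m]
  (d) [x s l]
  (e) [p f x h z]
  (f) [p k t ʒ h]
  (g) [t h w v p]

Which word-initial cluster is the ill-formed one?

(a) 1-1-1-2-2 → obeys
(b) 1-2-2 → obeys
(c) 2-2-3 → obeys
(d) 2-2-4 → obeys
(e) 1-2-2-2-2 → obeys
(f) 1-1-1-2-2 → obeys
(g) 1-2-5-2-1 → violates

g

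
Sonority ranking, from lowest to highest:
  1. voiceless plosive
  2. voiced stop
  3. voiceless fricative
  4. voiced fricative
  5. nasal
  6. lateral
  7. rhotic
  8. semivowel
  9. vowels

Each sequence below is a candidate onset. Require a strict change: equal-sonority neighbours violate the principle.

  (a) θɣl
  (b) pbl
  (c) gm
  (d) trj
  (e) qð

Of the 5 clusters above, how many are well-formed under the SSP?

5

(a) 3-4-6 → obeys
(b) 1-2-6 → obeys
(c) 2-5 → obeys
(d) 1-7-8 → obeys
(e) 1-4 → obeys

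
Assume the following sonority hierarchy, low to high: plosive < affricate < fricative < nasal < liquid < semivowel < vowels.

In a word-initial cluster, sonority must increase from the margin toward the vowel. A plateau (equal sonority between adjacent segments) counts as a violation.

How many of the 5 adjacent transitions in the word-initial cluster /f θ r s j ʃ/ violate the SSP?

3

/f/: fricative = 3.
/θ/: fricative = 3.
/r/: liquid = 5.
/s/: fricative = 3.
/j/: semivowel = 6.
/ʃ/: fricative = 3.
/f/→/θ/: 3→3 (plateau) — violation.
/θ/→/r/: 3→5 (rises) — ok.
/r/→/s/: 5→3 (does not rise) — violation.
/s/→/j/: 3→6 (rises) — ok.
/j/→/ʃ/: 6→3 (does not rise) — violation.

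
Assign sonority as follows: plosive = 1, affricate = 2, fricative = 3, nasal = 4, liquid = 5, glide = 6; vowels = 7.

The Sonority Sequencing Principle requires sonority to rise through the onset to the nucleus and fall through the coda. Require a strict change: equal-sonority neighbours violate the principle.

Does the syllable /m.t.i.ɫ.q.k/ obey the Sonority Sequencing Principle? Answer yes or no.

Onset: /m/ is a nasal (sonority 4), /t/ is a plosive (sonority 1); then the nucleus /i/ (sonority 7).
Onset profile 4-1-7 — does not strictly rise throughout.
Coda: /ɫ/ is a liquid (sonority 5), /q/ is a plosive (sonority 1), /k/ is a plosive (sonority 1).
Coda profile 7-5-1-1 — does not strictly fall throughout.

no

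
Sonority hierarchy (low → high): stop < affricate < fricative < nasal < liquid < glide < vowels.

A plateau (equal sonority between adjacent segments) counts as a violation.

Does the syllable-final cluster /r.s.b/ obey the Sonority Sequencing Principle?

yes

/r/: liquid = 5.
/s/: fricative = 3.
/b/: stop = 1.
The profile 5-3-1 strictly falls, so the syllable-final cluster satisfies the SSP.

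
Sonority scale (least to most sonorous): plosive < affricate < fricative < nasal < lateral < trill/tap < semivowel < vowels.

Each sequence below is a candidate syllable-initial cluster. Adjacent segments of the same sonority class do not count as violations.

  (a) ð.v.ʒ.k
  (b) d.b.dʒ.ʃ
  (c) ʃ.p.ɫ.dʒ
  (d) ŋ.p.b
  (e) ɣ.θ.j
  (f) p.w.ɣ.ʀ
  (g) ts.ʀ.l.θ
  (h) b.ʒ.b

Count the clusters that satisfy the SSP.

(a) 3-3-3-1 → violates
(b) 1-1-2-3 → obeys
(c) 3-1-5-2 → violates
(d) 4-1-1 → violates
(e) 3-3-7 → obeys
(f) 1-7-3-6 → violates
(g) 2-6-5-3 → violates
(h) 1-3-1 → violates

2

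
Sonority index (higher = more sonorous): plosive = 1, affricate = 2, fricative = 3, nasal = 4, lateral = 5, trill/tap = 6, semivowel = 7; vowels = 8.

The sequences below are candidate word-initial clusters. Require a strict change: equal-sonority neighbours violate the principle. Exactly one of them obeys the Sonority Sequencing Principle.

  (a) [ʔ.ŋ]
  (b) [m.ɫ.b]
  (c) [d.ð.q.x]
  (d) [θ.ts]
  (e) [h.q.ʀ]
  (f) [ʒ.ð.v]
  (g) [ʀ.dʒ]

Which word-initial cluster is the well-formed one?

(a) [ʔ.ŋ]: profile 1-4 — obeys.
(b) [m.ɫ.b]: profile 4-5-1 — violates.
(c) [d.ð.q.x]: profile 1-3-1-3 — violates.
(d) [θ.ts]: profile 3-2 — violates.
(e) [h.q.ʀ]: profile 3-1-6 — violates.
(f) [ʒ.ð.v]: profile 3-3-3 — violates.
(g) [ʀ.dʒ]: profile 6-2 — violates.

a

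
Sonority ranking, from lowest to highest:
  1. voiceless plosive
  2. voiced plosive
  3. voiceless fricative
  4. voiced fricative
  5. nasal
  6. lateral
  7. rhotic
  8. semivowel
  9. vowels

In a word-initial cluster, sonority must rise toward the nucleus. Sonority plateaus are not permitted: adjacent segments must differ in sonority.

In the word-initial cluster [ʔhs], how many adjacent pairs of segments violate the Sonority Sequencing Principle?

/ʔ/ is a voiceless plosive (sonority 1).
/h/ is a voiceless fricative (sonority 3).
/s/ is a voiceless fricative (sonority 3).
/ʔ/→/h/: 1→3 (rises) — ok.
/h/→/s/: 3→3 (plateau) — violation.

1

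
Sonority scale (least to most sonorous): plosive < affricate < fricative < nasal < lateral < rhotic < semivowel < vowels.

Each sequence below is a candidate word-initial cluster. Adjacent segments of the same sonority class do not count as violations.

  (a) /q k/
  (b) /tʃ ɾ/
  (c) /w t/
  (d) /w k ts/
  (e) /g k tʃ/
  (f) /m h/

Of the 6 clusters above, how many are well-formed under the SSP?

3

(a) 1-1 → obeys
(b) 2-6 → obeys
(c) 7-1 → violates
(d) 7-1-2 → violates
(e) 1-1-2 → obeys
(f) 4-3 → violates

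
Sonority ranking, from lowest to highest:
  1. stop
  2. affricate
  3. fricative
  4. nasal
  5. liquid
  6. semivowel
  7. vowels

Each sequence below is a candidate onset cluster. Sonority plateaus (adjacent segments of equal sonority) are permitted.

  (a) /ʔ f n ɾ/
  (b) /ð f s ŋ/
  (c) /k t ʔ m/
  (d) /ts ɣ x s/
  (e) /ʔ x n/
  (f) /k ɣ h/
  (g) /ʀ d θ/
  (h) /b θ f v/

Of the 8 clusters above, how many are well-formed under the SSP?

7

(a) 1-3-4-5 → obeys
(b) 3-3-3-4 → obeys
(c) 1-1-1-4 → obeys
(d) 2-3-3-3 → obeys
(e) 1-3-4 → obeys
(f) 1-3-3 → obeys
(g) 5-1-3 → violates
(h) 1-3-3-3 → obeys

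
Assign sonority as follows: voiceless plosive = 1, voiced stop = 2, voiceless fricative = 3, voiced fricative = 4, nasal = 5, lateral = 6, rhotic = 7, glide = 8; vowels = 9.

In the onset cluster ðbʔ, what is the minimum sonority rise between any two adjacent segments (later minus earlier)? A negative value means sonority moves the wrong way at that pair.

-2

/ð/ — voiced fricative, sonority 4.
/b/ — voiced stop, sonority 2.
/ʔ/ — voiceless plosive, sonority 1.
/ð/→/b/: change -2.
/b/→/ʔ/: change -1.
Minimum = -2.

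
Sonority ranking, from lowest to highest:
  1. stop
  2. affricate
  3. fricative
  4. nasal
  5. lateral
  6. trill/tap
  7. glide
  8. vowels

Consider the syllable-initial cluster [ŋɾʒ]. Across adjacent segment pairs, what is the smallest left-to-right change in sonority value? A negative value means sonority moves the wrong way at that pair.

-3

/ŋ/ is a nasal (sonority 4).
/ɾ/ is a trill/tap (sonority 6).
/ʒ/ is a fricative (sonority 3).
/ŋ/→/ɾ/: change +2.
/ɾ/→/ʒ/: change -3.
Minimum = -3.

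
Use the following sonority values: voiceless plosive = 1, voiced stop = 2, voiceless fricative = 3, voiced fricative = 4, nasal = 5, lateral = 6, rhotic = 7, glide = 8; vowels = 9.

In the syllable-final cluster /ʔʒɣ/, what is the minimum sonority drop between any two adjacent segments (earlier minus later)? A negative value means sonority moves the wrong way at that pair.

-3

/ʔ/: voiceless plosive = 1.
/ʒ/: voiced fricative = 4.
/ɣ/: voiced fricative = 4.
/ʔ/→/ʒ/: change -3.
/ʒ/→/ɣ/: change +0.
Minimum = -3.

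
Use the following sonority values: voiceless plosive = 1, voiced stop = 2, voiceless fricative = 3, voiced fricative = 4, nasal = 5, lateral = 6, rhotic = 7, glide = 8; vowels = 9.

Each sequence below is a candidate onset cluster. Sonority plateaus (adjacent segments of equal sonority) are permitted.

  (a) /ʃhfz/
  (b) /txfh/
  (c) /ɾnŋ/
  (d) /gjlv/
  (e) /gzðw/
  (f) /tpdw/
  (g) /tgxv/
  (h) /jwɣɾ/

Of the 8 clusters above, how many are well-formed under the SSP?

(a) sonority 3-3-3-4: well-formed.
(b) sonority 1-3-3-3: well-formed.
(c) sonority 7-5-5: ill-formed.
(d) sonority 2-8-6-4: ill-formed.
(e) sonority 2-4-4-8: well-formed.
(f) sonority 1-1-2-8: well-formed.
(g) sonority 1-2-3-4: well-formed.
(h) sonority 8-8-4-7: ill-formed.

5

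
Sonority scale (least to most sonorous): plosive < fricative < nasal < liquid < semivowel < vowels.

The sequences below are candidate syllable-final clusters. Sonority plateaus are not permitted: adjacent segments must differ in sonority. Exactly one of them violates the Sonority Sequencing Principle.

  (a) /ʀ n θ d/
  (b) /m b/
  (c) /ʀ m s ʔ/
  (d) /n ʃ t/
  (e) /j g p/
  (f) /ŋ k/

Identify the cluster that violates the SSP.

e

(a) /ʀ n θ d/: profile 4-3-2-1 — obeys.
(b) /m b/: profile 3-1 — obeys.
(c) /ʀ m s ʔ/: profile 4-3-2-1 — obeys.
(d) /n ʃ t/: profile 3-2-1 — obeys.
(e) /j g p/: profile 5-1-1 — violates.
(f) /ŋ k/: profile 3-1 — obeys.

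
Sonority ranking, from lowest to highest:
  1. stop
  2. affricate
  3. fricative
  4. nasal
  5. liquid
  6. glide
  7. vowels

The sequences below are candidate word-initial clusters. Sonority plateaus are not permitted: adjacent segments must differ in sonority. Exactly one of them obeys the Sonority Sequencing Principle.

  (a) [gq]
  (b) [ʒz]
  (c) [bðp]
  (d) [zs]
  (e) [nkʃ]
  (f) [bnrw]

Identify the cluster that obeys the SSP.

(a) sonority 1-1: ill-formed.
(b) sonority 3-3: ill-formed.
(c) sonority 1-3-1: ill-formed.
(d) sonority 3-3: ill-formed.
(e) sonority 4-1-3: ill-formed.
(f) sonority 1-4-5-6: well-formed.

f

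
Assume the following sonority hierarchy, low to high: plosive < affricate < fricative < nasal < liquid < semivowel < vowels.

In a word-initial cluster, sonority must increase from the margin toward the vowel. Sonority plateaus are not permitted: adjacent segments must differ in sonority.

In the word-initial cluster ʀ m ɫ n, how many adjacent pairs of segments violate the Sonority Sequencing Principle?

2

/ʀ/ is a liquid (sonority 5).
/m/ is a nasal (sonority 4).
/ɫ/ is a liquid (sonority 5).
/n/ is a nasal (sonority 4).
/ʀ/→/m/: 5→4 (does not rise) — violation.
/m/→/ɫ/: 4→5 (rises) — ok.
/ɫ/→/n/: 5→4 (does not rise) — violation.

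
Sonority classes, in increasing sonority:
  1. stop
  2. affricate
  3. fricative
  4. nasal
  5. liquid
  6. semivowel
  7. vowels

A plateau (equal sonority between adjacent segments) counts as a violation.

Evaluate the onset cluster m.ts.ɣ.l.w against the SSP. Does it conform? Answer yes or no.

no

/m/ is a nasal (sonority 4).
/ts/ is an affricate (sonority 2).
/ɣ/ is a fricative (sonority 3).
/l/ is a liquid (sonority 5).
/w/ is a semivowel (sonority 6).
The profile is 4-2-3-5-6. Between /m/ (4) and /ts/ (2) sonority does not rise, so the cluster violates the SSP.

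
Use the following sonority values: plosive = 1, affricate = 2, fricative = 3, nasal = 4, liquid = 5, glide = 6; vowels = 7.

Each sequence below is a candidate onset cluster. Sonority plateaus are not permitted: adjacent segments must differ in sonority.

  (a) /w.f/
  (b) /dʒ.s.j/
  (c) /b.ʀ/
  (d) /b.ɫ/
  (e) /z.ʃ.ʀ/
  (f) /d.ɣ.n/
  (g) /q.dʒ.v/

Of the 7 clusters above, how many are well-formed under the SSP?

5

(a) 6-3 → violates
(b) 2-3-6 → obeys
(c) 1-5 → obeys
(d) 1-5 → obeys
(e) 3-3-5 → violates
(f) 1-3-4 → obeys
(g) 1-2-3 → obeys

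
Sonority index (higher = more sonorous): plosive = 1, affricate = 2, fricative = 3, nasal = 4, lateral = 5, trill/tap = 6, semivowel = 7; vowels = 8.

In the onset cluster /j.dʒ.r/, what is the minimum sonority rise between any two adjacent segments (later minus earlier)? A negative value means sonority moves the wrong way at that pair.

-5

/j/ is a semivowel (sonority 7).
/dʒ/ is an affricate (sonority 2).
/r/ is a trill/tap (sonority 6).
/j/→/dʒ/: change -5.
/dʒ/→/r/: change +4.
Minimum = -5.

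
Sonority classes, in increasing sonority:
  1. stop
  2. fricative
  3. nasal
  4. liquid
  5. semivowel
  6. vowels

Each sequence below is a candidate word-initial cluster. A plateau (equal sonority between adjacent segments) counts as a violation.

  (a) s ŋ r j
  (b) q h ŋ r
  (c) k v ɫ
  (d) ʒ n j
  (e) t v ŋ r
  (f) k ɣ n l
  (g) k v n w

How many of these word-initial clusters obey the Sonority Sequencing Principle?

7

(a) s ŋ r j: profile 2-3-4-5 — obeys.
(b) q h ŋ r: profile 1-2-3-4 — obeys.
(c) k v ɫ: profile 1-2-4 — obeys.
(d) ʒ n j: profile 2-3-5 — obeys.
(e) t v ŋ r: profile 1-2-3-4 — obeys.
(f) k ɣ n l: profile 1-2-3-4 — obeys.
(g) k v n w: profile 1-2-3-5 — obeys.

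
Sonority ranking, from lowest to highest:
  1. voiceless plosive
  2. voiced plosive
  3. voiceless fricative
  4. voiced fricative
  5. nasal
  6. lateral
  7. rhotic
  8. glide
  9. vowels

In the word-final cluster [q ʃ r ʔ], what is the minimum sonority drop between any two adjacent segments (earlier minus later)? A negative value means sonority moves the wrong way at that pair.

-4

/q/: voiceless plosive = 1.
/ʃ/: voiceless fricative = 3.
/r/: rhotic = 7.
/ʔ/: voiceless plosive = 1.
/q/→/ʃ/: change -2.
/ʃ/→/r/: change -4.
/r/→/ʔ/: change +6.
Minimum = -4.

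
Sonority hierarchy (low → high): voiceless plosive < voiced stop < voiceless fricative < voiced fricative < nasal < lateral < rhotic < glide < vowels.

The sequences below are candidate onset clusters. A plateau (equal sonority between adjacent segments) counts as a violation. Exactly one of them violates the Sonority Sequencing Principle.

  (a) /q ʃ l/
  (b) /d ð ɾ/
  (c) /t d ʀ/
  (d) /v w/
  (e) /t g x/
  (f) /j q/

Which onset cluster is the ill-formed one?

f

(a) /q ʃ l/: profile 1-3-6 — obeys.
(b) /d ð ɾ/: profile 2-4-7 — obeys.
(c) /t d ʀ/: profile 1-2-7 — obeys.
(d) /v w/: profile 4-8 — obeys.
(e) /t g x/: profile 1-2-3 — obeys.
(f) /j q/: profile 8-1 — violates.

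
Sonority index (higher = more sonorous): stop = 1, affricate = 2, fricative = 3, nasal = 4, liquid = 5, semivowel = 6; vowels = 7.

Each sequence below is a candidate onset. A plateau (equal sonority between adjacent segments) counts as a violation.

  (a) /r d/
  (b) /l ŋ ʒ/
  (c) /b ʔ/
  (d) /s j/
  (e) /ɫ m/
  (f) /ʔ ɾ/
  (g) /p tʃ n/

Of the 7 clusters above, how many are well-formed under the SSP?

(a) /r d/: profile 5-1 — violates.
(b) /l ŋ ʒ/: profile 5-4-3 — violates.
(c) /b ʔ/: profile 1-1 — violates.
(d) /s j/: profile 3-6 — obeys.
(e) /ɫ m/: profile 5-4 — violates.
(f) /ʔ ɾ/: profile 1-5 — obeys.
(g) /p tʃ n/: profile 1-2-4 — obeys.

3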